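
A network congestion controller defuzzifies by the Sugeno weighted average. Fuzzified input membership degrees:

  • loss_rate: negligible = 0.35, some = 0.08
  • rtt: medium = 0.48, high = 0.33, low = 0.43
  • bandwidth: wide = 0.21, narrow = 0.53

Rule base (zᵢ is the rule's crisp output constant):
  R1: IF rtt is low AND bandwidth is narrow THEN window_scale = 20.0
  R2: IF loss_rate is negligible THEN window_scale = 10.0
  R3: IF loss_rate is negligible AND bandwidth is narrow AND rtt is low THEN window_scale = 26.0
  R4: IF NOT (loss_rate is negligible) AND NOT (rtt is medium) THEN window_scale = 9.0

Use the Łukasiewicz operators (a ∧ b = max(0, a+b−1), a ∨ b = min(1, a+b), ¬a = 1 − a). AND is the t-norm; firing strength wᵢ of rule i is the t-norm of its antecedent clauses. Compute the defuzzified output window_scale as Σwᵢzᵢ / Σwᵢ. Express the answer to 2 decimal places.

R1 (z=20.0): low=0.43, narrow=0.53; AND[max(0, a+b−1)] → w = 0.00
R2 (z=10.0): negligible=0.35 → w = 0.35
R3 (z=26.0): negligible=0.35, narrow=0.53, low=0.43; AND[max(0, a+b−1)] → w = 0.00
R4 (z=9.0): ¬negligible=1−0.35=0.65, ¬medium=1−0.48=0.52; AND[max(0, a+b−1)] → w = 0.17
Weighted average = (0.00·20.0 + 0.35·10.0 + 0.00·26.0 + 0.17·9.0) / (0.00 + 0.35 + 0.00 + 0.17)
  = 5.0300 / 0.5200 = 9.67

9.67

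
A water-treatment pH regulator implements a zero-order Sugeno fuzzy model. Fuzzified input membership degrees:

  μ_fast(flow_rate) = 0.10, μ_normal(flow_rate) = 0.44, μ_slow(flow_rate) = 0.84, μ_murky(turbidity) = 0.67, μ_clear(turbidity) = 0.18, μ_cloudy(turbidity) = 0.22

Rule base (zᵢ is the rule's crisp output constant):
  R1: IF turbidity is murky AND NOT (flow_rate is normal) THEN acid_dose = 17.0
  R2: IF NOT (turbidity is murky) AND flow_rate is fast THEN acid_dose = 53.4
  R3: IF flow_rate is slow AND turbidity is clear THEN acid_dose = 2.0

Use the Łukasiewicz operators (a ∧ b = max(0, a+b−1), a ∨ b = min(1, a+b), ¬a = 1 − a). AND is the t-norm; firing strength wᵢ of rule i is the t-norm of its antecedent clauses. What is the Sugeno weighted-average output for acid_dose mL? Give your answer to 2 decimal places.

R1 (z=17.0): murky=0.67, ¬normal=1−0.44=0.56; AND[max(0, a+b−1)] → w = 0.23
R2 (z=53.4): ¬murky=1−0.67=0.33, fast=0.10; AND[max(0, a+b−1)] → w = 0.00
R3 (z=2.0): slow=0.84, clear=0.18; AND[max(0, a+b−1)] → w = 0.02
Weighted average = (0.23·17.0 + 0.00·53.4 + 0.02·2.0) / (0.23 + 0.00 + 0.02)
  = 3.9500 / 0.2500 = 15.80

15.80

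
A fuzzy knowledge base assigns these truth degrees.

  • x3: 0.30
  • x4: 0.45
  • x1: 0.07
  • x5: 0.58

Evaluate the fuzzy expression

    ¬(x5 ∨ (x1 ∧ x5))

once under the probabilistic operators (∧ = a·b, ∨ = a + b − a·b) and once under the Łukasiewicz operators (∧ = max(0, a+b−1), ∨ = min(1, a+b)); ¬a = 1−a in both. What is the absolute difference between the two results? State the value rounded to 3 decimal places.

Under probabilistic:
  x1 ∧ x5 = a·b on (0.0700, 0.5800) = 0.0406
  x5 ∨ (x1 ∧ x5) = a + b − a·b on (0.5800, 0.0406) = 0.5971
  ¬(x5 ∨ (x1 ∧ x5)) = 1 − 0.5971 = 0.4029
  → value = 0.4029
Under Łukasiewicz:
  x1 ∧ x5 = max(0, a+b−1) on (0.07, 0.58) = 0.00
  x5 ∨ (x1 ∧ x5) = min(1, a+b) on (0.58, 0.00) = 0.58
  ¬(x5 ∨ (x1 ∧ x5)) = 1 − 0.58 = 0.42
  → value = 0.4200
|0.4029 − 0.4200| = 0.017

0.017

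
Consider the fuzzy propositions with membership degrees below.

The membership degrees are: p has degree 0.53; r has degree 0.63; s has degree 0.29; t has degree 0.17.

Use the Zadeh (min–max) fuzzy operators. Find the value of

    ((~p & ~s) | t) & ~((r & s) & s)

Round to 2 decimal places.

~p = 1 − 0.53 = 0.47
~s = 1 − 0.29 = 0.71
~p & ~s = min(a, b) on (0.47, 0.71) = 0.47
(~p & ~s) | t = max(a, b) on (0.47, 0.17) = 0.47
r & s = min(a, b) on (0.63, 0.29) = 0.29
(r & s) & s = min(a, b) on (0.29, 0.29) = 0.29
~((r & s) & s) = 1 − 0.29 = 0.71
((~p & ~s) | t) & ~((r & s) & s) = min(a, b) on (0.47, 0.71) = 0.47

0.47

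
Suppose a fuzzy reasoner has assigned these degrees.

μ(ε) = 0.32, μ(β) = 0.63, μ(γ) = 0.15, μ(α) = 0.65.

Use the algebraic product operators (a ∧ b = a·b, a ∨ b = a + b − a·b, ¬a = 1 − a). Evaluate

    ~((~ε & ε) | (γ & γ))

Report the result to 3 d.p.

0.765

~ε = 1 − 0.3200 = 0.6800
~ε & ε = a·b on (0.6800, 0.3200) = 0.2176
γ & γ = a·b on (0.1500, 0.1500) = 0.0225
(~ε & ε) | (γ & γ) = a + b − a·b on (0.2176, 0.0225) = 0.2352
~((~ε & ε) | (γ & γ)) = 1 − 0.2352 = 0.7648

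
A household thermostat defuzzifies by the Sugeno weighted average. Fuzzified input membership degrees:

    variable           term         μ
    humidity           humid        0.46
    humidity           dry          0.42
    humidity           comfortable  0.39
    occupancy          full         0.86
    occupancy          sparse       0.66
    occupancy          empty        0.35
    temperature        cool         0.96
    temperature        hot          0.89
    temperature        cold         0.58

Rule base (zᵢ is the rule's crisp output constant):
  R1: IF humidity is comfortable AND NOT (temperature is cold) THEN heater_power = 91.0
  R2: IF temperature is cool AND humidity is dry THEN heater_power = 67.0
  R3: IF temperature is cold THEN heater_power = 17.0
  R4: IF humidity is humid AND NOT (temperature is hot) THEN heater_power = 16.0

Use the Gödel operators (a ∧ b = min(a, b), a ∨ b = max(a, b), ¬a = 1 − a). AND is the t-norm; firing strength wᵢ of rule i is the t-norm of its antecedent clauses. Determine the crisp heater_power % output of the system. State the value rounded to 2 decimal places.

50.17

R1 (z=91.0): comfortable=0.39, ¬cold=1−0.58=0.42; AND[min(a, b)] → w = 0.39
R2 (z=67.0): cool=0.96, dry=0.42; AND[min(a, b)] → w = 0.42
R3 (z=17.0): cold=0.58 → w = 0.58
R4 (z=16.0): humid=0.46, ¬hot=1−0.89=0.11; AND[min(a, b)] → w = 0.11
Weighted average = (0.39·91.0 + 0.42·67.0 + 0.58·17.0 + 0.11·16.0) / (0.39 + 0.42 + 0.58 + 0.11)
  = 75.2500 / 1.5000 = 50.17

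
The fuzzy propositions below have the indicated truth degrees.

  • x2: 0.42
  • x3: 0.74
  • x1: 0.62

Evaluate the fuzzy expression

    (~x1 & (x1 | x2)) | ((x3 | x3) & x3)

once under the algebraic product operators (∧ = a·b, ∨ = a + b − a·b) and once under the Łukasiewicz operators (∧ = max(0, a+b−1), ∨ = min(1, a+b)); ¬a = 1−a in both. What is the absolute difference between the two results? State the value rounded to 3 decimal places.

0.218

Under algebraic product:
  ~x1 = 1 − 0.6200 = 0.3800
  x1 | x2 = a + b − a·b on (0.6200, 0.4200) = 0.7796
  ~x1 & (x1 | x2) = a·b on (0.3800, 0.7796) = 0.2962
  x3 | x3 = a + b − a·b on (0.7400, 0.7400) = 0.9324
  (x3 | x3) & x3 = a·b on (0.9324, 0.7400) = 0.6900
  (~x1 & (x1 | x2)) | ((x3 | x3) & x3) = a + b − a·b on (0.2962, 0.6900) = 0.7818
  → value = 0.7818
Under Łukasiewicz:
  ~x1 = 1 − 0.62 = 0.38
  x1 | x2 = min(1, a+b) on (0.62, 0.42) = 1.00
  ~x1 & (x1 | x2) = max(0, a+b−1) on (0.38, 1.00) = 0.38
  x3 | x3 = min(1, a+b) on (0.74, 0.74) = 1.00
  (x3 | x3) & x3 = max(0, a+b−1) on (1.00, 0.74) = 0.74
  (~x1 & (x1 | x2)) | ((x3 | x3) & x3) = min(1, a+b) on (0.38, 0.74) = 1.00
  → value = 1.0000
|0.7818 − 1.0000| = 0.218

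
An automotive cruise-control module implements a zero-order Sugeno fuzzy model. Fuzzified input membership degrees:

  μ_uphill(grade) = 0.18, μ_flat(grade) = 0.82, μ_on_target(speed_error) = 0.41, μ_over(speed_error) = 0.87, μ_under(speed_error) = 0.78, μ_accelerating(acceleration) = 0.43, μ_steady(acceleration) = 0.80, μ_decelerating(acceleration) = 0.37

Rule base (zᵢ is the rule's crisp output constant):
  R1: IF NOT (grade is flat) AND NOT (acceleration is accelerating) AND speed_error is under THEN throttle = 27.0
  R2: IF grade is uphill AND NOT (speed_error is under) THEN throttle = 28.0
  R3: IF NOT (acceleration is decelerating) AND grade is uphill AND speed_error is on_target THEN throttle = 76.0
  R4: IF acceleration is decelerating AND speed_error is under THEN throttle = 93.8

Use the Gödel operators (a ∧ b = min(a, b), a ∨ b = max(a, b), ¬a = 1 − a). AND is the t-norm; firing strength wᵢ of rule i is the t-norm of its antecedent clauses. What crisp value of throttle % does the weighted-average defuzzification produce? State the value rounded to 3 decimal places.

64.051

R1 (z=27.0): ¬flat=1−0.82=0.18, ¬accelerating=1−0.43=0.57, under=0.78; AND[min(a, b)] → w = 0.18
R2 (z=28.0): uphill=0.18, ¬under=1−0.78=0.22; AND[min(a, b)] → w = 0.18
R3 (z=76.0): ¬decelerating=1−0.37=0.63, uphill=0.18, on_target=0.41; AND[min(a, b)] → w = 0.18
R4 (z=93.8): decelerating=0.37, under=0.78; AND[min(a, b)] → w = 0.37
Weighted average = (0.18·27.0 + 0.18·28.0 + 0.18·76.0 + 0.37·93.8) / (0.18 + 0.18 + 0.18 + 0.37)
  = 58.2860 / 0.9100 = 64.051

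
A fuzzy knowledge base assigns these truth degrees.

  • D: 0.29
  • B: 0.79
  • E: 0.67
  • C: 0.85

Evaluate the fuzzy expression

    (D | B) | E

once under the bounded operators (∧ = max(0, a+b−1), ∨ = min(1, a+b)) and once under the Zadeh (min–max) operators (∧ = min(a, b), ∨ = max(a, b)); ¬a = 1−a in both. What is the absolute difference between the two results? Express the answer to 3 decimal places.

Under bounded:
  D | B = min(1, a+b) on (0.29, 0.79) = 1.00
  (D | B) | E = min(1, a+b) on (1.00, 0.67) = 1.00
  → value = 1.0000
Under Zadeh (min–max):
  D | B = max(a, b) on (0.29, 0.79) = 0.79
  (D | B) | E = max(a, b) on (0.79, 0.67) = 0.79
  → value = 0.7900
|1.0000 − 0.7900| = 0.210

0.210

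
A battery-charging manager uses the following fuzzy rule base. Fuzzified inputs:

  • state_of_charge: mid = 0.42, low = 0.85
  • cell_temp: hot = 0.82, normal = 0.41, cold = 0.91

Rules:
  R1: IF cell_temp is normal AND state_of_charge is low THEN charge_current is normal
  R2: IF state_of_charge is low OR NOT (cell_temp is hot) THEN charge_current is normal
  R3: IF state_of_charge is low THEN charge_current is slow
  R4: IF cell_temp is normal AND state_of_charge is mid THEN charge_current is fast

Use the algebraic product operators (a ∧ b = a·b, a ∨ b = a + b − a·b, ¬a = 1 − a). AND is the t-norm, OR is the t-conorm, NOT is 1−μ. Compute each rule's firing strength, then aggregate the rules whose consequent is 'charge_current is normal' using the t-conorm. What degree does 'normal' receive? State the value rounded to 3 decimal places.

0.920

R1: normal=0.41, low=0.85; AND[a·b] → w = 0.3485
R2: low=0.85, ¬hot=1−0.82=0.18; OR[a + b − a·b] → w = 0.8770
R3: low=0.85 → w = 0.8500
R4: normal=0.41, mid=0.42; AND[a·b] → w = 0.1722
Rules with consequent 'normal': {R1, R2} → strengths 0.3485, 0.8770
Aggregate via t-conorm [a + b − a·b]: 0.9199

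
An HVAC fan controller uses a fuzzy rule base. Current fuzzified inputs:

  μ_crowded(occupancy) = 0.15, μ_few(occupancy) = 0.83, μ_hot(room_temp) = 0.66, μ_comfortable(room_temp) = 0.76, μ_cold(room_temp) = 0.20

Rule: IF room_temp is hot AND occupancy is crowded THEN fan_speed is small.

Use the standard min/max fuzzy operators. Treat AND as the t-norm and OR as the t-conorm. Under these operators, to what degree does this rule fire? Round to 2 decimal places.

0.15

firing strength: hot=0.66, crowded=0.15; AND[min(a, b)] → w = 0.15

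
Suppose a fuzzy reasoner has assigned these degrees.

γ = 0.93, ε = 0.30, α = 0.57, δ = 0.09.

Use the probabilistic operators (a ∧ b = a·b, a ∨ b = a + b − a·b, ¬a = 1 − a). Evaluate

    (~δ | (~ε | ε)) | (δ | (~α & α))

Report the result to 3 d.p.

~δ = 1 − 0.0900 = 0.9100
~ε = 1 − 0.3000 = 0.7000
~ε | ε = a + b − a·b on (0.7000, 0.3000) = 0.7900
~δ | (~ε | ε) = a + b − a·b on (0.9100, 0.7900) = 0.9811
~α = 1 − 0.5700 = 0.4300
~α & α = a·b on (0.4300, 0.5700) = 0.2451
δ | (~α & α) = a + b − a·b on (0.0900, 0.2451) = 0.3130
(~δ | (~ε | ε)) | (δ | (~α & α)) = a + b − a·b on (0.9811, 0.3130) = 0.9870

0.987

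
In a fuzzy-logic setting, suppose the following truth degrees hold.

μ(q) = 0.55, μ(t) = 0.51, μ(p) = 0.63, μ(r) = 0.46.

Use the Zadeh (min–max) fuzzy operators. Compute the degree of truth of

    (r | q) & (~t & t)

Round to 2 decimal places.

r | q = max(a, b) on (0.46, 0.55) = 0.55
~t = 1 − 0.51 = 0.49
~t & t = min(a, b) on (0.49, 0.51) = 0.49
(r | q) & (~t & t) = min(a, b) on (0.55, 0.49) = 0.49

0.49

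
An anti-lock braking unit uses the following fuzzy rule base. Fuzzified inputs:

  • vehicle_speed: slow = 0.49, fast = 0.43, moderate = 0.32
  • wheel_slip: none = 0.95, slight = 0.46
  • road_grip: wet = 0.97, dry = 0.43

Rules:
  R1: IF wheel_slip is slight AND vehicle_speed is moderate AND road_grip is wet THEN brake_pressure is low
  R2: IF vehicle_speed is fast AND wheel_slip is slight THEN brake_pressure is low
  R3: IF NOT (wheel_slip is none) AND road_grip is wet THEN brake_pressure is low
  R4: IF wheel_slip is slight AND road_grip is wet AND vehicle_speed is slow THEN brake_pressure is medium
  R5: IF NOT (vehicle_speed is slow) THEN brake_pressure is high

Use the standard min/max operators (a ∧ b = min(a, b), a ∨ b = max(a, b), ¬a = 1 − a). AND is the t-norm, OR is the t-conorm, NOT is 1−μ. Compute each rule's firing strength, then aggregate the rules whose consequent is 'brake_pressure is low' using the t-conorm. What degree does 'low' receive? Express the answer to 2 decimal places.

R1: slight=0.46, moderate=0.32, wet=0.97; AND[min(a, b)] → w = 0.32
R2: fast=0.43, slight=0.46; AND[min(a, b)] → w = 0.43
R3: ¬none=1−0.95=0.05, wet=0.97; AND[min(a, b)] → w = 0.05
R4: slight=0.46, wet=0.97, slow=0.49; AND[min(a, b)] → w = 0.46
R5: ¬slow=1−0.49=0.51 → w = 0.51
Rules with consequent 'low': {R1, R2, R3} → strengths 0.32, 0.43, 0.05
Aggregate via t-conorm [max(a, b)]: 0.43

0.43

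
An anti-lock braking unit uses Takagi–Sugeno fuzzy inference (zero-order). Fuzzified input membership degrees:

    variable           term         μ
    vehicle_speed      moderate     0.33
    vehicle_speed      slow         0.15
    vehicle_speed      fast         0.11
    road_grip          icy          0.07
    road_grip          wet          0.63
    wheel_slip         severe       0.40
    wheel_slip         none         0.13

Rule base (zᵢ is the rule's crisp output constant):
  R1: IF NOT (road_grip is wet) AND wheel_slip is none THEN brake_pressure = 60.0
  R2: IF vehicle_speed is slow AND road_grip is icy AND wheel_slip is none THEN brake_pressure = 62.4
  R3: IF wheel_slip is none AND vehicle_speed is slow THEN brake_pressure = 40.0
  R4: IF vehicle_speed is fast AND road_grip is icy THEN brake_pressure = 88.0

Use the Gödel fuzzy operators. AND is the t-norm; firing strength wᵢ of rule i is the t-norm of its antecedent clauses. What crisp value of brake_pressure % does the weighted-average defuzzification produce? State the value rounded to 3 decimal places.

R1 (z=60.0): ¬wet=1−0.63=0.37, none=0.13; AND[min(a, b)] → w = 0.13
R2 (z=62.4): slow=0.15, icy=0.07, none=0.13; AND[min(a, b)] → w = 0.07
R3 (z=40.0): none=0.13, slow=0.15; AND[min(a, b)] → w = 0.13
R4 (z=88.0): fast=0.11, icy=0.07; AND[min(a, b)] → w = 0.07
Weighted average = (0.13·60.0 + 0.07·62.4 + 0.13·40.0 + 0.07·88.0) / (0.13 + 0.07 + 0.13 + 0.07)
  = 23.5280 / 0.4000 = 58.820

58.820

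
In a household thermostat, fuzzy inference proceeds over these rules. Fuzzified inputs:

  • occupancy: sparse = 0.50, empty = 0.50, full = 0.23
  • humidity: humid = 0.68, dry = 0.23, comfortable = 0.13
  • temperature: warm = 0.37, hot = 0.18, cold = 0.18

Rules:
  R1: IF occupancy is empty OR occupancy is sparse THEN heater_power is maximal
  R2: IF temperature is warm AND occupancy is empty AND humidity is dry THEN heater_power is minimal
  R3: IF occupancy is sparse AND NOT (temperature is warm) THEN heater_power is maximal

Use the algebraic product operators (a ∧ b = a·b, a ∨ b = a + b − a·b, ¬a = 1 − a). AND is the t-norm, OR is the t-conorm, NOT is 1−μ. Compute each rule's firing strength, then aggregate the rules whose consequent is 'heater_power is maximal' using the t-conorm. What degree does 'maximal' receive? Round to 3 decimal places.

0.829

R1: empty=0.50, sparse=0.50; OR[a + b − a·b] → w = 0.7500
R2: warm=0.37, empty=0.50, dry=0.23; AND[a·b] → w = 0.0426
R3: sparse=0.50, ¬warm=1−0.37=0.63; AND[a·b] → w = 0.3150
Rules with consequent 'maximal': {R1, R3} → strengths 0.7500, 0.3150
Aggregate via t-conorm [a + b − a·b]: 0.8287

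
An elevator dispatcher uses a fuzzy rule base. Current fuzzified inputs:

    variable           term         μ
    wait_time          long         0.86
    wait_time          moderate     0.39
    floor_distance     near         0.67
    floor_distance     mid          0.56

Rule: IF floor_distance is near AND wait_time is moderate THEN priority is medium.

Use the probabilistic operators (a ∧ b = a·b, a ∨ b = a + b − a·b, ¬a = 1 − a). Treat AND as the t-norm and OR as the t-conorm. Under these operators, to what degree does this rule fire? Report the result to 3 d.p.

firing strength: near=0.67, moderate=0.39; AND[a·b] → w = 0.2613

0.261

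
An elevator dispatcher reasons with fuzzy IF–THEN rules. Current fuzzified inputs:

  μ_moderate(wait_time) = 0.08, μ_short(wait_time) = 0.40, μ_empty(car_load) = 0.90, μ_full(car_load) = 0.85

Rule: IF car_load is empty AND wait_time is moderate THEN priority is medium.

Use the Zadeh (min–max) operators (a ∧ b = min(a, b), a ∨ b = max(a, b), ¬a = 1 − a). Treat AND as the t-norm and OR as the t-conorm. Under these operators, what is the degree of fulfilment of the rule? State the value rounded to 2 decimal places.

0.08

firing strength: empty=0.90, moderate=0.08; AND[min(a, b)] → w = 0.08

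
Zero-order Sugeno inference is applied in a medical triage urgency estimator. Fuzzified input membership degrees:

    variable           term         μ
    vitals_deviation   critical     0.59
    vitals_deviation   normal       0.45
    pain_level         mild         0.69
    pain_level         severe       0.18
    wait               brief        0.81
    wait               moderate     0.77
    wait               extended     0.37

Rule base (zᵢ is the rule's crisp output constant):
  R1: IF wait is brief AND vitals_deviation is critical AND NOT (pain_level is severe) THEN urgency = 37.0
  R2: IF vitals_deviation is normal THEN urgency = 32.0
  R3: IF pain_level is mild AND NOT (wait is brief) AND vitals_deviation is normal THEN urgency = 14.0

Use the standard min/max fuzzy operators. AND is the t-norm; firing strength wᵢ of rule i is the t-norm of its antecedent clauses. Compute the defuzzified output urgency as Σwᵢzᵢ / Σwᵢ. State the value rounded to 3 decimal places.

R1 (z=37.0): brief=0.81, critical=0.59, ¬severe=1−0.18=0.82; AND[min(a, b)] → w = 0.59
R2 (z=32.0): normal=0.45 → w = 0.45
R3 (z=14.0): mild=0.69, ¬brief=1−0.81=0.19, normal=0.45; AND[min(a, b)] → w = 0.19
Weighted average = (0.59·37.0 + 0.45·32.0 + 0.19·14.0) / (0.59 + 0.45 + 0.19)
  = 38.8900 / 1.2300 = 31.618

31.618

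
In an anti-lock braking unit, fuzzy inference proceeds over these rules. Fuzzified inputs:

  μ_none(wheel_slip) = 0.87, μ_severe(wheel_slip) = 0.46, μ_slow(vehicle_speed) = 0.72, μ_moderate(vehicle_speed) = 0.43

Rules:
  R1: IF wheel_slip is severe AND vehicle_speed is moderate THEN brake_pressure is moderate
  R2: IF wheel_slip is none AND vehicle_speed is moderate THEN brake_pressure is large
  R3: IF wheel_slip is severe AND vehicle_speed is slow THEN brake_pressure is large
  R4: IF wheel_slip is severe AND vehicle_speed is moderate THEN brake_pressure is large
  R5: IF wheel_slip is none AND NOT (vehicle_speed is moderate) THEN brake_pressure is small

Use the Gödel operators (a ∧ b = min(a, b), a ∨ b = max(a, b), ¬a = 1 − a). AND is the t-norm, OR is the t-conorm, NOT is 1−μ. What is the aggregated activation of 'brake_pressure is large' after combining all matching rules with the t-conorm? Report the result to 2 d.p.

R1: severe=0.46, moderate=0.43; AND[min(a, b)] → w = 0.43
R2: none=0.87, moderate=0.43; AND[min(a, b)] → w = 0.43
R3: severe=0.46, slow=0.72; AND[min(a, b)] → w = 0.46
R4: severe=0.46, moderate=0.43; AND[min(a, b)] → w = 0.43
R5: none=0.87, ¬moderate=1−0.43=0.57; AND[min(a, b)] → w = 0.57
Rules with consequent 'large': {R2, R3, R4} → strengths 0.43, 0.46, 0.43
Aggregate via t-conorm [max(a, b)]: 0.46

0.46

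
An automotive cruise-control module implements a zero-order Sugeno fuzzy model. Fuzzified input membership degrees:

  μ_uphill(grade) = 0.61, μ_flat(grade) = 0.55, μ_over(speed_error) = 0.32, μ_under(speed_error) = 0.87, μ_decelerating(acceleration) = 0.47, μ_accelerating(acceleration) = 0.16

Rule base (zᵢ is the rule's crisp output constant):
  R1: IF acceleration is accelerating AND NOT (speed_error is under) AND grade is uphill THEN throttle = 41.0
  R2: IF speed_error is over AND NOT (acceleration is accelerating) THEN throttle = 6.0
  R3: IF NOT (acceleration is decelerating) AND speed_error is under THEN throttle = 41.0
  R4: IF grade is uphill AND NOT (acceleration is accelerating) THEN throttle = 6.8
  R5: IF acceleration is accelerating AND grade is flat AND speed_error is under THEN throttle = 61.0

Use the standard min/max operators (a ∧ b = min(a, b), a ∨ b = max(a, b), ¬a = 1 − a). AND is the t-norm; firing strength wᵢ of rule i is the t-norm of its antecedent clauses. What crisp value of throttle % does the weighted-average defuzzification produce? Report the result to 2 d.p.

R1 (z=41.0): accelerating=0.16, ¬under=1−0.87=0.13, uphill=0.61; AND[min(a, b)] → w = 0.13
R2 (z=6.0): over=0.32, ¬accelerating=1−0.16=0.84; AND[min(a, b)] → w = 0.32
R3 (z=41.0): ¬decelerating=1−0.47=0.53, under=0.87; AND[min(a, b)] → w = 0.53
R4 (z=6.8): uphill=0.61, ¬accelerating=1−0.16=0.84; AND[min(a, b)] → w = 0.61
R5 (z=61.0): accelerating=0.16, flat=0.55, under=0.87; AND[min(a, b)] → w = 0.16
Weighted average = (0.13·41.0 + 0.32·6.0 + 0.53·41.0 + 0.61·6.8 + 0.16·61.0) / (0.13 + 0.32 + 0.53 + 0.61 + 0.16)
  = 42.8880 / 1.7500 = 24.51

24.51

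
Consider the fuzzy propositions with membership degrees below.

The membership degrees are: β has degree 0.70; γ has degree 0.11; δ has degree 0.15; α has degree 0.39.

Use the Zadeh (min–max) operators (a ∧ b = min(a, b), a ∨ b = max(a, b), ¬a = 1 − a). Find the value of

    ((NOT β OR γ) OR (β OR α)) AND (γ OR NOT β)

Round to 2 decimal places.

NOT β = 1 − 0.70 = 0.30
NOT β OR γ = max(a, b) on (0.30, 0.11) = 0.30
β OR α = max(a, b) on (0.70, 0.39) = 0.70
(NOT β OR γ) OR (β OR α) = max(a, b) on (0.30, 0.70) = 0.70
NOT β = 1 − 0.70 = 0.30
γ OR NOT β = max(a, b) on (0.11, 0.30) = 0.30
((NOT β OR γ) OR (β OR α)) AND (γ OR NOT β) = min(a, b) on (0.70, 0.30) = 0.30

0.30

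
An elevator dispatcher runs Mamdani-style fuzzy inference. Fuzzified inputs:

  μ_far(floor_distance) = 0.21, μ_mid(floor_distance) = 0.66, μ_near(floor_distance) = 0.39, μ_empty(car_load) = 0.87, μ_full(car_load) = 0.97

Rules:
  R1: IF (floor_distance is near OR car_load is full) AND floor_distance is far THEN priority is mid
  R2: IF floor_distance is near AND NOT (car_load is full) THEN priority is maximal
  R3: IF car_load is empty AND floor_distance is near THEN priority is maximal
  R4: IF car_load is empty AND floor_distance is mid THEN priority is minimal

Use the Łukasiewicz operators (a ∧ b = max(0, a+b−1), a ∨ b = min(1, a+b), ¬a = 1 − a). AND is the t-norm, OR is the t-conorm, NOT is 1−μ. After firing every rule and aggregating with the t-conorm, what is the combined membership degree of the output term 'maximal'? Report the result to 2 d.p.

R1: (near=0.39 OR full=0.97) = 1.00; AND[max(0, a+b−1)] with far=0.21 → w = 0.21
R2: near=0.39, ¬full=1−0.97=0.03; AND[max(0, a+b−1)] → w = 0.00
R3: empty=0.87, near=0.39; AND[max(0, a+b−1)] → w = 0.26
R4: empty=0.87, mid=0.66; AND[max(0, a+b−1)] → w = 0.53
Rules with consequent 'maximal': {R2, R3} → strengths 0.00, 0.26
Aggregate via t-conorm [min(1, a+b)]: 0.26

0.26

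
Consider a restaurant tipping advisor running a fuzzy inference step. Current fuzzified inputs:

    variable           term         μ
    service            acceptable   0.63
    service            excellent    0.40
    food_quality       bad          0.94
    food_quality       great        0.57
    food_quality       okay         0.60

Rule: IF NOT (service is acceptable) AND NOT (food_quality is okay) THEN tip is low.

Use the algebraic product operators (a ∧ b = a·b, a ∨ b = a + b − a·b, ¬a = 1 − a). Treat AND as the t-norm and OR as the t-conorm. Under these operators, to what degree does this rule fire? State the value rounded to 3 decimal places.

firing strength: ¬acceptable=1−0.63=0.37, ¬okay=1−0.60=0.40; AND[a·b] → w = 0.1480

0.148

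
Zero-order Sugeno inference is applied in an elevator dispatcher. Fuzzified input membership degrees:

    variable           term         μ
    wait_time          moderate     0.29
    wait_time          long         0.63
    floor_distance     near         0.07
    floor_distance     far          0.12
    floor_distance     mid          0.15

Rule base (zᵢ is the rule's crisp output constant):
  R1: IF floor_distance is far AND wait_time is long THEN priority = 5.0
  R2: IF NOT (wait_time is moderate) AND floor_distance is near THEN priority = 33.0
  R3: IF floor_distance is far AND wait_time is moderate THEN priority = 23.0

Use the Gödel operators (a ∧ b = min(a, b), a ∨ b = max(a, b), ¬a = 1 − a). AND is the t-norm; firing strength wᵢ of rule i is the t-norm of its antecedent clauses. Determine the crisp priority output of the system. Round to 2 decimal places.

R1 (z=5.0): far=0.12, long=0.63; AND[min(a, b)] → w = 0.12
R2 (z=33.0): ¬moderate=1−0.29=0.71, near=0.07; AND[min(a, b)] → w = 0.07
R3 (z=23.0): far=0.12, moderate=0.29; AND[min(a, b)] → w = 0.12
Weighted average = (0.12·5.0 + 0.07·33.0 + 0.12·23.0) / (0.12 + 0.07 + 0.12)
  = 5.6700 / 0.3100 = 18.29

18.29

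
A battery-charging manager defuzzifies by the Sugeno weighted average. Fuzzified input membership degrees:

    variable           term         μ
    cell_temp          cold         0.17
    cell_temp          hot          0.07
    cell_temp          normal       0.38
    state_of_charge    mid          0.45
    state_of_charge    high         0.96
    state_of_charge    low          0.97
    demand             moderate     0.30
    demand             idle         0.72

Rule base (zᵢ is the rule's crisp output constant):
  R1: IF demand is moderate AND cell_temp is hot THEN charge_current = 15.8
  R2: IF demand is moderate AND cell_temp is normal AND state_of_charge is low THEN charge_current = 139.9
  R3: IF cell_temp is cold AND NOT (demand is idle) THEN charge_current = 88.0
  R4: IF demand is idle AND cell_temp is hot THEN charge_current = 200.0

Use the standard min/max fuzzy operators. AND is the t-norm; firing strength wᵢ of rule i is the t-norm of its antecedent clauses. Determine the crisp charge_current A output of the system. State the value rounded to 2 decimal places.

R1 (z=15.8): moderate=0.30, hot=0.07; AND[min(a, b)] → w = 0.07
R2 (z=139.9): moderate=0.30, normal=0.38, low=0.97; AND[min(a, b)] → w = 0.30
R3 (z=88.0): cold=0.17, ¬idle=1−0.72=0.28; AND[min(a, b)] → w = 0.17
R4 (z=200.0): idle=0.72, hot=0.07; AND[min(a, b)] → w = 0.07
Weighted average = (0.07·15.8 + 0.30·139.9 + 0.17·88.0 + 0.07·200.0) / (0.07 + 0.30 + 0.17 + 0.07)
  = 72.0360 / 0.6100 = 118.09

118.09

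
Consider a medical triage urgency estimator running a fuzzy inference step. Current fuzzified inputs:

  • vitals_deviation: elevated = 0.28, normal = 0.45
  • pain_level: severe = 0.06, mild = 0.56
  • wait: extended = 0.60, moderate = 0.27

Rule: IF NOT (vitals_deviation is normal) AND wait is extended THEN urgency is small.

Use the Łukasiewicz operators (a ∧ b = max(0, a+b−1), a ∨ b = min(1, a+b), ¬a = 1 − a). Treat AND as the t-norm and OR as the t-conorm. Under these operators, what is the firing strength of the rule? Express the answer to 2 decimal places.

0.15

firing strength: ¬normal=1−0.45=0.55, extended=0.60; AND[max(0, a+b−1)] → w = 0.15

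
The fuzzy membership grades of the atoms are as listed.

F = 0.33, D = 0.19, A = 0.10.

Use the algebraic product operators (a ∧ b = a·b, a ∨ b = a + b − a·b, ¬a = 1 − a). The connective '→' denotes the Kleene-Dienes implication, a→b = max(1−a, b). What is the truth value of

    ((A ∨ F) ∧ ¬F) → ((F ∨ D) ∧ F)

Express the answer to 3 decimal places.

0.734

A ∨ F = a + b − a·b on (0.1000, 0.3300) = 0.3970
¬F = 1 − 0.3300 = 0.6700
(A ∨ F) ∧ ¬F = a·b on (0.3970, 0.6700) = 0.2660
F ∨ D = a + b − a·b on (0.3300, 0.1900) = 0.4573
(F ∨ D) ∧ F = a·b on (0.4573, 0.3300) = 0.1509
((A ∨ F) ∧ ¬F) → ((F ∨ D) ∧ F)  [Kleene-Dienes: max(1−a, b)] with a=0.2660, b=0.1509 → 0.7340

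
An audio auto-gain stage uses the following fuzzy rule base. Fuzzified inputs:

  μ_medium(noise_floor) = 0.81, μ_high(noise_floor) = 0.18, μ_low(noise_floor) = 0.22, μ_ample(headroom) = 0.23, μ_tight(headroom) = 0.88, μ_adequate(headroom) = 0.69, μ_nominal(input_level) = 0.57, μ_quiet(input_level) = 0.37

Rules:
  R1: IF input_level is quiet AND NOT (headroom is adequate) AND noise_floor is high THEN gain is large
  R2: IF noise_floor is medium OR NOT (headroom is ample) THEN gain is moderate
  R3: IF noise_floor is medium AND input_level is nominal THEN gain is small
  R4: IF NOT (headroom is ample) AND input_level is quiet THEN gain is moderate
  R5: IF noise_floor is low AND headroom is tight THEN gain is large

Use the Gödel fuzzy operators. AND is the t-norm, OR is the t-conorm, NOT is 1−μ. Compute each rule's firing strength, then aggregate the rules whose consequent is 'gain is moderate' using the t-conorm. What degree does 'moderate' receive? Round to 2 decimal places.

0.81

R1: quiet=0.37, ¬adequate=1−0.69=0.31, high=0.18; AND[min(a, b)] → w = 0.18
R2: medium=0.81, ¬ample=1−0.23=0.77; OR[max(a, b)] → w = 0.81
R3: medium=0.81, nominal=0.57; AND[min(a, b)] → w = 0.57
R4: ¬ample=1−0.23=0.77, quiet=0.37; AND[min(a, b)] → w = 0.37
R5: low=0.22, tight=0.88; AND[min(a, b)] → w = 0.22
Rules with consequent 'moderate': {R2, R4} → strengths 0.81, 0.37
Aggregate via t-conorm [max(a, b)]: 0.81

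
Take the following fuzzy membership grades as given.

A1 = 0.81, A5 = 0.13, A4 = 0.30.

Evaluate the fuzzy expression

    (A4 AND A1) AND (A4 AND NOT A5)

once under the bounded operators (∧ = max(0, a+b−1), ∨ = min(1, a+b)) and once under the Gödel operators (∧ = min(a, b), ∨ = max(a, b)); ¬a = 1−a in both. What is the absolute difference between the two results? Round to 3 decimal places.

Under bounded:
  A4 AND A1 = max(0, a+b−1) on (0.30, 0.81) = 0.11
  NOT A5 = 1 − 0.13 = 0.87
  A4 AND NOT A5 = max(0, a+b−1) on (0.30, 0.87) = 0.17
  (A4 AND A1) AND (A4 AND NOT A5) = max(0, a+b−1) on (0.11, 0.17) = 0.00
  → value = 0.0000
Under Gödel:
  A4 AND A1 = min(a, b) on (0.30, 0.81) = 0.30
  NOT A5 = 1 − 0.13 = 0.87
  A4 AND NOT A5 = min(a, b) on (0.30, 0.87) = 0.30
  (A4 AND A1) AND (A4 AND NOT A5) = min(a, b) on (0.30, 0.30) = 0.30
  → value = 0.3000
|0.0000 − 0.3000| = 0.300

0.300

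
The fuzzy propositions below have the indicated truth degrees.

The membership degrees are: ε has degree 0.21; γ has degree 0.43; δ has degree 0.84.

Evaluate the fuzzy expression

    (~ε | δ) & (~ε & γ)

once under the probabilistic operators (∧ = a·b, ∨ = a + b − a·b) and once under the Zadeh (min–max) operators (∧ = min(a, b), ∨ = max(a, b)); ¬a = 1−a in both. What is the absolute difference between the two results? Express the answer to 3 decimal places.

Under probabilistic:
  ~ε = 1 − 0.2100 = 0.7900
  ~ε | δ = a + b − a·b on (0.7900, 0.8400) = 0.9664
  ~ε = 1 − 0.2100 = 0.7900
  ~ε & γ = a·b on (0.7900, 0.4300) = 0.3397
  (~ε | δ) & (~ε & γ) = a·b on (0.9664, 0.3397) = 0.3283
  → value = 0.3283
Under Zadeh (min–max):
  ~ε = 1 − 0.21 = 0.79
  ~ε | δ = max(a, b) on (0.79, 0.84) = 0.84
  ~ε = 1 − 0.21 = 0.79
  ~ε & γ = min(a, b) on (0.79, 0.43) = 0.43
  (~ε | δ) & (~ε & γ) = min(a, b) on (0.84, 0.43) = 0.43
  → value = 0.4300
|0.3283 − 0.4300| = 0.102

0.102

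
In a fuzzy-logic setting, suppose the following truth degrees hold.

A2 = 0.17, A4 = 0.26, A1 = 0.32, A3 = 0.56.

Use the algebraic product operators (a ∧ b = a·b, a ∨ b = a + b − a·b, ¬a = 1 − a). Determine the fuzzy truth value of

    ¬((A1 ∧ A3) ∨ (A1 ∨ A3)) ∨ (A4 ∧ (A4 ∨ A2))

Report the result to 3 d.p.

0.321

A1 ∧ A3 = a·b on (0.3200, 0.5600) = 0.1792
A1 ∨ A3 = a + b − a·b on (0.3200, 0.5600) = 0.7008
(A1 ∧ A3) ∨ (A1 ∨ A3) = a + b − a·b on (0.1792, 0.7008) = 0.7544
¬((A1 ∧ A3) ∨ (A1 ∨ A3)) = 1 − 0.7544 = 0.2456
A4 ∨ A2 = a + b − a·b on (0.2600, 0.1700) = 0.3858
A4 ∧ (A4 ∨ A2) = a·b on (0.2600, 0.3858) = 0.1003
¬((A1 ∧ A3) ∨ (A1 ∨ A3)) ∨ (A4 ∧ (A4 ∨ A2)) = a + b − a·b on (0.2456, 0.1003) = 0.3213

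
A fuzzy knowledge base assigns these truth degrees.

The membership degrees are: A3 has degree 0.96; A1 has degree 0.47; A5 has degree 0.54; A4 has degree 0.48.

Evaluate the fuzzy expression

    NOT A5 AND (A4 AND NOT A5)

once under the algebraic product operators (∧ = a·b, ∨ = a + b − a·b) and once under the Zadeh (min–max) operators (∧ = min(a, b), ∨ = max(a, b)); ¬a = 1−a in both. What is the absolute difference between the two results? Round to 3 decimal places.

Under algebraic product:
  NOT A5 = 1 − 0.5400 = 0.4600
  NOT A5 = 1 − 0.5400 = 0.4600
  A4 AND NOT A5 = a·b on (0.4800, 0.4600) = 0.2208
  NOT A5 AND (A4 AND NOT A5) = a·b on (0.4600, 0.2208) = 0.1016
  → value = 0.1016
Under Zadeh (min–max):
  NOT A5 = 1 − 0.54 = 0.46
  NOT A5 = 1 − 0.54 = 0.46
  A4 AND NOT A5 = min(a, b) on (0.48, 0.46) = 0.46
  NOT A5 AND (A4 AND NOT A5) = min(a, b) on (0.46, 0.46) = 0.46
  → value = 0.4600
|0.1016 − 0.4600| = 0.358

0.358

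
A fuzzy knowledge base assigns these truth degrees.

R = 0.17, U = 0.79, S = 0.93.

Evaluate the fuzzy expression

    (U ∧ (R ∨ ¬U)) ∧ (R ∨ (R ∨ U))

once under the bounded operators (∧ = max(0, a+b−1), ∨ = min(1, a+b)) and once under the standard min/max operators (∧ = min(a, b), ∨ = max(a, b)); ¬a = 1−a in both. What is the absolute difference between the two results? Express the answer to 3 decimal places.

Under bounded:
  ¬U = 1 − 0.79 = 0.21
  R ∨ ¬U = min(1, a+b) on (0.17, 0.21) = 0.38
  U ∧ (R ∨ ¬U) = max(0, a+b−1) on (0.79, 0.38) = 0.17
  R ∨ U = min(1, a+b) on (0.17, 0.79) = 0.96
  R ∨ (R ∨ U) = min(1, a+b) on (0.17, 0.96) = 1.00
  (U ∧ (R ∨ ¬U)) ∧ (R ∨ (R ∨ U)) = max(0, a+b−1) on (0.17, 1.00) = 0.17
  → value = 0.1700
Under standard min/max:
  ¬U = 1 − 0.79 = 0.21
  R ∨ ¬U = max(a, b) on (0.17, 0.21) = 0.21
  U ∧ (R ∨ ¬U) = min(a, b) on (0.79, 0.21) = 0.21
  R ∨ U = max(a, b) on (0.17, 0.79) = 0.79
  R ∨ (R ∨ U) = max(a, b) on (0.17, 0.79) = 0.79
  (U ∧ (R ∨ ¬U)) ∧ (R ∨ (R ∨ U)) = min(a, b) on (0.21, 0.79) = 0.21
  → value = 0.2100
|0.1700 − 0.2100| = 0.040

0.040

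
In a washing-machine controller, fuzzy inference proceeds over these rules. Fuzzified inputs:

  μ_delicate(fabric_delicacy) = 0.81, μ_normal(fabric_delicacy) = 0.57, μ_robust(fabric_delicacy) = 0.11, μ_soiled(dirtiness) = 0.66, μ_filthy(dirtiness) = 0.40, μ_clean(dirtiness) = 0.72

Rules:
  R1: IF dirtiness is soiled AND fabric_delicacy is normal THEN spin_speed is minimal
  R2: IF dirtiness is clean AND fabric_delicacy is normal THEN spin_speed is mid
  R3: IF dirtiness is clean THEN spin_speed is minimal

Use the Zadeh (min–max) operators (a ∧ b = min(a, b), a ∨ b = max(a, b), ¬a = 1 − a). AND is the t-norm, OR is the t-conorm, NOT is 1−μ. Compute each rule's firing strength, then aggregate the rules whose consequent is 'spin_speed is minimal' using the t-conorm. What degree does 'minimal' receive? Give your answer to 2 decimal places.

R1: soiled=0.66, normal=0.57; AND[min(a, b)] → w = 0.57
R2: clean=0.72, normal=0.57; AND[min(a, b)] → w = 0.57
R3: clean=0.72 → w = 0.72
Rules with consequent 'minimal': {R1, R3} → strengths 0.57, 0.72
Aggregate via t-conorm [max(a, b)]: 0.72

0.72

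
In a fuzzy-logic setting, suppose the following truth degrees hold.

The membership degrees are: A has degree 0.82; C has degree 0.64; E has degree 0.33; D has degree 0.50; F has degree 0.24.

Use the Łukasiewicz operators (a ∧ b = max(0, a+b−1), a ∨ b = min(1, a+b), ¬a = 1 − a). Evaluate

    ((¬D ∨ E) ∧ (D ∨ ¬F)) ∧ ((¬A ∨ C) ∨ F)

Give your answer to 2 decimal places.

¬D = 1 − 0.50 = 0.50
¬D ∨ E = min(1, a+b) on (0.50, 0.33) = 0.83
¬F = 1 − 0.24 = 0.76
D ∨ ¬F = min(1, a+b) on (0.50, 0.76) = 1.00
(¬D ∨ E) ∧ (D ∨ ¬F) = max(0, a+b−1) on (0.83, 1.00) = 0.83
¬A = 1 − 0.82 = 0.18
¬A ∨ C = min(1, a+b) on (0.18, 0.64) = 0.82
(¬A ∨ C) ∨ F = min(1, a+b) on (0.82, 0.24) = 1.00
((¬D ∨ E) ∧ (D ∨ ¬F)) ∧ ((¬A ∨ C) ∨ F) = max(0, a+b−1) on (0.83, 1.00) = 0.83

0.83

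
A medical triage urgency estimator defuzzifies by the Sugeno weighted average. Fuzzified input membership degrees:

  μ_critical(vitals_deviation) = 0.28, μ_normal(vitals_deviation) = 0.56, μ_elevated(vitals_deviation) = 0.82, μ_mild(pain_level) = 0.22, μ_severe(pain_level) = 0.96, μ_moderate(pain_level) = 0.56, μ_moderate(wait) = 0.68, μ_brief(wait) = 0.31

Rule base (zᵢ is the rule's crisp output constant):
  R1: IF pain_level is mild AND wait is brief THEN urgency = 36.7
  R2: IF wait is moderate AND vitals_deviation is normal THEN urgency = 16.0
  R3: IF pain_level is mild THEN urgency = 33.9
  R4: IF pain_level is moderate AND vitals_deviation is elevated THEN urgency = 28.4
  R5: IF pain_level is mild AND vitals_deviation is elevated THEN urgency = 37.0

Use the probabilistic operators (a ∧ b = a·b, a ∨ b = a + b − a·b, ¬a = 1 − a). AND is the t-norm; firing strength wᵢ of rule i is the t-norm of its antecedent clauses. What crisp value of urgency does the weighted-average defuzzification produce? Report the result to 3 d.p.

R1 (z=36.7): mild=0.22, brief=0.31; AND[a·b] → w = 0.0682
R2 (z=16.0): moderate=0.68, normal=0.56; AND[a·b] → w = 0.3808
R3 (z=33.9): mild=0.22 → w = 0.2200
R4 (z=28.4): moderate=0.56, elevated=0.82; AND[a·b] → w = 0.4592
R5 (z=37.0): mild=0.22, elevated=0.82; AND[a·b] → w = 0.1804
Weighted average = (0.0682·36.7 + 0.3808·16.0 + 0.2200·33.9 + 0.4592·28.4 + 0.1804·37.0) / (0.0682 + 0.3808 + 0.2200 + 0.4592 + 0.1804)
  = 35.7698 / 1.3086 = 27.334

27.334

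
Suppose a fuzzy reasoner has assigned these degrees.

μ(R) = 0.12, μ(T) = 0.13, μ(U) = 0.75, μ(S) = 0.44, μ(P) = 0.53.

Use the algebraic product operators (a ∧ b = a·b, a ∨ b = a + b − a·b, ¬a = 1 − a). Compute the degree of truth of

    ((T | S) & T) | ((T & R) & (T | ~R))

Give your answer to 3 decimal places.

0.080

T | S = a + b − a·b on (0.1300, 0.4400) = 0.5128
(T | S) & T = a·b on (0.5128, 0.1300) = 0.0667
T & R = a·b on (0.1300, 0.1200) = 0.0156
~R = 1 − 0.1200 = 0.8800
T | ~R = a + b − a·b on (0.1300, 0.8800) = 0.8956
(T & R) & (T | ~R) = a·b on (0.0156, 0.8956) = 0.0140
((T | S) & T) | ((T & R) & (T | ~R)) = a + b − a·b on (0.0667, 0.0140) = 0.0797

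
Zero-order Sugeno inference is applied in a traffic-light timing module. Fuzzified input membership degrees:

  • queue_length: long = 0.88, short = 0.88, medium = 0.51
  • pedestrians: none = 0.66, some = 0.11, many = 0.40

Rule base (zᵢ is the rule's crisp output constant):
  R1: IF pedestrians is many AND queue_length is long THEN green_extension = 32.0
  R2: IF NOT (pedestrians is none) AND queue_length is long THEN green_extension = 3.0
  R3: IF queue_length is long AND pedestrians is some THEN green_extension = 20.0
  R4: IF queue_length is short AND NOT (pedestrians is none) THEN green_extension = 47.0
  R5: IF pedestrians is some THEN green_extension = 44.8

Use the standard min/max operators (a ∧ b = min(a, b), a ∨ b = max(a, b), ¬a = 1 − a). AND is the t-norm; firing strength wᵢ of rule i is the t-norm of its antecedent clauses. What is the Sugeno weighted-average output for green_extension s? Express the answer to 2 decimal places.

28.41

R1 (z=32.0): many=0.40, long=0.88; AND[min(a, b)] → w = 0.40
R2 (z=3.0): ¬none=1−0.66=0.34, long=0.88; AND[min(a, b)] → w = 0.34
R3 (z=20.0): long=0.88, some=0.11; AND[min(a, b)] → w = 0.11
R4 (z=47.0): short=0.88, ¬none=1−0.66=0.34; AND[min(a, b)] → w = 0.34
R5 (z=44.8): some=0.11 → w = 0.11
Weighted average = (0.40·32.0 + 0.34·3.0 + 0.11·20.0 + 0.34·47.0 + 0.11·44.8) / (0.40 + 0.34 + 0.11 + 0.34 + 0.11)
  = 36.9280 / 1.3000 = 28.41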